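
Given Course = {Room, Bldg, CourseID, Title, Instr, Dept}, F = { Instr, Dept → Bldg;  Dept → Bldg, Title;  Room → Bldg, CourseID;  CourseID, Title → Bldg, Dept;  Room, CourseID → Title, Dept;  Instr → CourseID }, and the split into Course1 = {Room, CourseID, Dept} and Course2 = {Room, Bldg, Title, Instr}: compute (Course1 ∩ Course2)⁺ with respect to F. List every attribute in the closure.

Course1 ∩ Course2 = {Room}.
Room → Bldg, CourseID applies, adding Bldg, CourseID
Room, CourseID → Title, Dept applies, adding Title, Dept
Closure: {Room, Bldg, CourseID, Title, Dept}.

Room, Bldg, CourseID, Title, Dept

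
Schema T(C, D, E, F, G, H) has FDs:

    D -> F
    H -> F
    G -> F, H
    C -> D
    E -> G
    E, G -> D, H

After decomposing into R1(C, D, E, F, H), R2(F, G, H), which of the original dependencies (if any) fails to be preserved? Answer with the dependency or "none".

E -> G

Check E → G: no single fragment contains all of {E, G}, and the restricted closure of {E} across the fragments never reaches {G}.
D → F is preserved.
H → F is preserved.
G → F, H is preserved.
C → D is preserved.
E, G → D, H is preserved.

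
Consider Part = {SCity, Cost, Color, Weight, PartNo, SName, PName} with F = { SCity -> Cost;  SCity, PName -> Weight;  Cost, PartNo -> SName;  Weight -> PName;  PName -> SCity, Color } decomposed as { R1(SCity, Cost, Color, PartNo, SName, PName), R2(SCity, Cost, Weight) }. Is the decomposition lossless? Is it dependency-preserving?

lossy and not dependency-preserving

Lossless test: (SCity, Cost)⁺ = {SCity, Cost}, which is a superkey of neither fragment — lossy.
Dependency preservation: the restricted closure of {SCity, PName} across the fragments never reaches {Weight}, so SCity, PName → Weight cannot be enforced without a join — not preserved.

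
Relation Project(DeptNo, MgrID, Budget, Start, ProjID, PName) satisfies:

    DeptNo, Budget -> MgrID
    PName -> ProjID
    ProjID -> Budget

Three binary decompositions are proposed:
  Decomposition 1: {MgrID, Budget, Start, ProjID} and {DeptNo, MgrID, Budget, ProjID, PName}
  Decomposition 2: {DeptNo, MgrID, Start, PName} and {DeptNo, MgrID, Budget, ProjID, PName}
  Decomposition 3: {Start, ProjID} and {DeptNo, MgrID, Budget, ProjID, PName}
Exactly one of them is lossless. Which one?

Decomposition 2

Decomposition 1: common = {MgrID, Budget, ProjID}, closure = {MgrID, Budget, ProjID} → lossy.
Decomposition 2: common = {DeptNo, MgrID, PName}, closure = {DeptNo, MgrID, Budget, ProjID, PName} → lossless.
Decomposition 3: common = {ProjID}, closure = {Budget, ProjID} → lossy.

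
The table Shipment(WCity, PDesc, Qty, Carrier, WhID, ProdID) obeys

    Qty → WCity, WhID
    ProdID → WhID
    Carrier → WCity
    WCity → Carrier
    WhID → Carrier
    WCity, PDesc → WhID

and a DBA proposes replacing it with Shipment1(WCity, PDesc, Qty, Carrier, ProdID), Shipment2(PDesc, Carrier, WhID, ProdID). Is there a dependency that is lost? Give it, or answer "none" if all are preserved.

Check Qty → WCity, WhID: no single fragment contains all of {WCity, Qty, WhID}, and the restricted closure of {Qty} across the fragments never reaches {WCity, WhID}.
ProdID → WhID is preserved.
Carrier → WCity is preserved.
WCity → Carrier is preserved.
WhID → Carrier is preserved.
WCity, PDesc → WhID is preserved.

Qty → WCity, WhID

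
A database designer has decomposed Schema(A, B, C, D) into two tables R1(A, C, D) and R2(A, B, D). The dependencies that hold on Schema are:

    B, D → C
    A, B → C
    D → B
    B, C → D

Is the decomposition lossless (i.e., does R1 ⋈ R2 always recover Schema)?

Common attributes: R1 ∩ R2 = {A, D}.
Closure of {A, D}: D → B applies, adding B; B, D → C applies, adding C. So (A, D)⁺ = {A, B, C, D}.
This closure contains every attribute of R1, so R1 ∩ R2 → R1. The join is lossless.

Yes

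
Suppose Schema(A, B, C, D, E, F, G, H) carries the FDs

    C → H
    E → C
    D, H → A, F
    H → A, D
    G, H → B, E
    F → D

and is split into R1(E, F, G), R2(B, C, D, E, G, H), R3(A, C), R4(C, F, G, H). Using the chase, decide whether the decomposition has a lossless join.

Chase test. Columns are A, B, C, D, E, F, G, H; row i has aⱼ where attribute j ∈ Ri, else bᵢⱼ.
Initial tableau (one row per fragment):
  row 1: b11 b12 b13 b14 a5 a6 a7 b18
  row 2: b21 a2 a3 a4 a5 b26 a7 a8
  row 3: a1 b32 a3 b34 b35 b36 b37 b38
  row 4: b41 b42 a3 b44 b45 a6 a7 a8
Rows 2 and 3 agree on C; apply C→H and equate their H entries.
Rows 1 and 2 agree on E; apply E→C and equate their C entries.
Rows 2 and 3 agree on H; apply H→A, D and equate their A, D entries.
Rows 2 and 4 agree on H; apply H→A, D and equate their A, D entries.
Rows 2 and 4 agree on G, H; apply G, H→B, E and equate their B, E entries.
Rows 1 and 4 agree on F; apply F→D and equate their D entries.
Rows 1 and 2 agree on C; apply C→H and equate their H entries.
Rows 1 and 2 agree on D, H; apply D, H→A, F and equate their A, F entries.
Rows 1 and 3 agree on D, H; apply D, H→A, F and equate their A, F entries.
Rows 1 and 2 agree on G, H; apply G, H→B, E and equate their B, E entries.
Row 1 is now all distinguished symbols — the join is lossless.

Yes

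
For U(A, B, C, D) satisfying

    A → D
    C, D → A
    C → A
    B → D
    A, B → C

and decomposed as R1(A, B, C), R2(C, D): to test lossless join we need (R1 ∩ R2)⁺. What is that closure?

R1 ∩ R2 = {C}.
C → A applies, adding A
A → D applies, adding D
Closure: {A, C, D}.

A, C, D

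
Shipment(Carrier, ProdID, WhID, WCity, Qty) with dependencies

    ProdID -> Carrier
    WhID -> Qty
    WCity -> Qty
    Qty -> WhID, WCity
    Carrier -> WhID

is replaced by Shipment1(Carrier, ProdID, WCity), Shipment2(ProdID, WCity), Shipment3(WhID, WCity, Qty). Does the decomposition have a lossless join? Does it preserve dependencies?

Lossless test (chase): Rows 1 and 2 agree on ProdID; apply ProdID→Carrier and equate their Carrier entries. Rows 1 and 2 agree on WCity; apply WCity→Qty and equate their Qty entries. Rows 1 and 3 agree on WCity; apply WCity→Qty and equate their Qty entries. Rows 1 and 2 agree on Qty; apply Qty→WhID, WCity and equate their WhID, WCity entries. Rows 1 and 3 agree on Qty; apply Qty→WhID, WCity and equate their WhID, WCity entries. Row 1 is now all distinguished symbols — the join is lossless.
Dependency preservation: Carrier → WhID is not contained in any single fragment, but the restricted closure of its left-hand side across the fragments still reaches the right-hand side; the remaining FDs each lie inside some fragment. All dependencies are preserved.

lossless and dependency-preserving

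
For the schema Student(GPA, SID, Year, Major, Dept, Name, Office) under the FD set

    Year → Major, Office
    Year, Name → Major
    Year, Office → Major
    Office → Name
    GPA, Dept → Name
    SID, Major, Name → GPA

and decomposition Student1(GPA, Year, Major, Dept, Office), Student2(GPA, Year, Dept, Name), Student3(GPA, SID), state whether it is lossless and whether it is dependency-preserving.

Lossless test (chase): Rows 1 and 2 agree on Year; apply Year→Major, Office and equate their Major, Office entries. Rows 1 and 2 agree on Office; apply Office→Name and equate their Name entries. No row becomes fully distinguished — the join is lossy.
Dependency preservation: the restricted closure of {Office} across the fragments never reaches {Name}, so Office → Name cannot be enforced without a join — not preserved.

lossy and not dependency-preserving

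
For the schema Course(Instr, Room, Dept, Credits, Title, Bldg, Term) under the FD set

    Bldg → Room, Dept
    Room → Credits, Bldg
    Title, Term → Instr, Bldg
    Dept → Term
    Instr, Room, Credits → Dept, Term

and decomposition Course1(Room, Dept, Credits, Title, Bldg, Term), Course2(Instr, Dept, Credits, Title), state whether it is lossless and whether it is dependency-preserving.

lossless and dependency-preserving

Lossless test: (Dept, Credits, Title)⁺ = {Instr, Room, Dept, Credits, Title, Bldg, Term}, which contains all of one fragment — lossless.
Dependency preservation: Title, Term → Instr, Bldg; Instr, Room, Credits → Dept, Term are not contained in any single fragment, but the restricted closure of each left-hand side across the fragments still reaches the right-hand side; the remaining FDs each lie inside some fragment. All dependencies are preserved.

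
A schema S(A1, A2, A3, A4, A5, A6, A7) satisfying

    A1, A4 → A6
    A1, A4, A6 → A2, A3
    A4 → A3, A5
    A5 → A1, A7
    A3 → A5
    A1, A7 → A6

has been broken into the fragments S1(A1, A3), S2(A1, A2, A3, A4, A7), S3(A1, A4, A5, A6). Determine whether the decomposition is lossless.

Yes

Chase test. Columns are A1, A2, A3, A4, A5, A6, A7; row i has aⱼ where attribute j ∈ Si, else bᵢⱼ.
Initial tableau (one row per fragment):
  row 1: a1 b12 a3 b14 b15 b16 b17
  row 2: a1 a2 a3 a4 b25 b26 a7
  row 3: a1 b32 b33 a4 a5 a6 b37
Rows 2 and 3 agree on A1, A4; apply A1, A4→A6 and equate their A6 entries.
Rows 2 and 3 agree on A1, A4, A6; apply A1, A4, A6→A2, A3 and equate their A2, A3 entries.
Rows 2 and 3 agree on A4; apply A4→A3, A5 and equate their A3, A5 entries.
Rows 2 and 3 agree on A5; apply A5→A1, A7 and equate their A1, A7 entries.
Rows 1 and 2 agree on A3; apply A3→A5 and equate their A5 entries.
Rows 1 and 2 agree on A5; apply A5→A1, A7 and equate their A1, A7 entries.
Rows 1 and 2 agree on A1, A7; apply A1, A7→A6 and equate their A6 entries.
Row 2 is now all distinguished symbols — the join is lossless.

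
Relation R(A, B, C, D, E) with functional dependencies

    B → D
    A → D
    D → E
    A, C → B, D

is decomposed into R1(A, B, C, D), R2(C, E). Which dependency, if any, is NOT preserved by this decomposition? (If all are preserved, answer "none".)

D → E

Check D → E: no single fragment contains all of {D, E}, and the restricted closure of {D} across the fragments never reaches {E}.
B → D is preserved.
A → D is preserved.
A, C → B, D is preserved.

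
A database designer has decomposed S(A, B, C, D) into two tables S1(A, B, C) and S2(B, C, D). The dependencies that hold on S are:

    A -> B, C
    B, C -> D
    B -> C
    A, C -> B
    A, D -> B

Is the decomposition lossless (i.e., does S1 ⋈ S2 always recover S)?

Yes

Common attributes: S1 ∩ S2 = {B, C}.
Closure of {B, C}: B, C → D applies, adding D. So (B, C)⁺ = {B, C, D}.
This closure contains every attribute of S2, so S1 ∩ S2 → S2. The join is lossless.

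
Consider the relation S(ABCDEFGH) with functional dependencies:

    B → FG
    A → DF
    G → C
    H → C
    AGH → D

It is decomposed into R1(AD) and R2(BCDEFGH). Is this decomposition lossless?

Common attributes: R1 ∩ R2 = {D}.
No dependency enlarges {D}, so (D)⁺ = {D}.
The closure contains neither all of R1 = {AD} nor all of R2 = {BCDEFGH}, so the common attributes are not a superkey of either fragment. The join is lossy.

No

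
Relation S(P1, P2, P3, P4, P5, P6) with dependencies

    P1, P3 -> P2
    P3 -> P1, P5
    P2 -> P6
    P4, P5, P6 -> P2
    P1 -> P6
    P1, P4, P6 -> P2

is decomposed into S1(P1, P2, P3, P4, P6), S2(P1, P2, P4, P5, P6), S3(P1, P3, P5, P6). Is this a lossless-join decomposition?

Chase test. Columns are P1, P2, P3, P4, P5, P6; row i has aⱼ where attribute j ∈ Si, else bᵢⱼ.
Initial tableau (one row per fragment):
  row 1: a1 a2 a3 a4 b15 a6
  row 2: a1 a2 b23 a4 a5 a6
  row 3: a1 b32 a3 b34 a5 a6
Rows 1 and 3 agree on P1, P3; apply P1, P3→P2 and equate their P2 entries.
Rows 1 and 3 agree on P3; apply P3→P1, P5 and equate their P1, P5 entries.
Row 1 is now all distinguished symbols — the join is lossless.

Yes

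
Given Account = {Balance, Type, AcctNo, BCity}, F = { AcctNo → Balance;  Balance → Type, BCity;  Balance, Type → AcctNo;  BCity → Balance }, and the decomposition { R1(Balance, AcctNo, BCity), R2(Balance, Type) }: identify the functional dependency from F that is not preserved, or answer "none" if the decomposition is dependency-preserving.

AcctNo → Balance lies within R1.
Balance → Type, BCity: restricted closure across fragments reaches Type, BCity.
Balance, Type → AcctNo: restricted closure across fragments reaches AcctNo.
BCity → Balance lies within R1.
Every dependency is enforceable on the fragments, so the decomposition is dependency-preserving.

none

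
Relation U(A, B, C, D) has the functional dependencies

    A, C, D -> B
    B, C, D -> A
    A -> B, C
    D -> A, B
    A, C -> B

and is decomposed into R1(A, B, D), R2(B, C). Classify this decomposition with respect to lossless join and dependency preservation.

lossy and not dependency-preserving

Lossless test: (B)⁺ = {B}, which is a superkey of neither fragment — lossy.
Dependency preservation: the restricted closure of {A} across the fragments never reaches {B, C}, so A → B, C cannot be enforced without a join — not preserved.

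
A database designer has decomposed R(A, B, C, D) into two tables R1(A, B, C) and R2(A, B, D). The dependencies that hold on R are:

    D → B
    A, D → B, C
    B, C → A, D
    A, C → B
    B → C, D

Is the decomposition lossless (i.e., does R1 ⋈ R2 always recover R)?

Common attributes: R1 ∩ R2 = {A, B}.
Closure of {A, B}: B → C, D applies, adding C, D. So (A, B)⁺ = {A, B, C, D}.
This closure contains every attribute of R1, so R1 ∩ R2 → R1. The join is lossless.

Yes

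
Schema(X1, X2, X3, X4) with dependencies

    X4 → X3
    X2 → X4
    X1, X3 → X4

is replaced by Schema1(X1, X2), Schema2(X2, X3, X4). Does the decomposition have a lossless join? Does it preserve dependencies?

Lossless test: (X2)⁺ = {X2, X3, X4}, which contains all of one fragment — lossless.
Dependency preservation: the restricted closure of {X1, X3} across the fragments never reaches {X4}, so X1, X3 → X4 cannot be enforced without a join — not preserved.

lossless but not dependency-preserving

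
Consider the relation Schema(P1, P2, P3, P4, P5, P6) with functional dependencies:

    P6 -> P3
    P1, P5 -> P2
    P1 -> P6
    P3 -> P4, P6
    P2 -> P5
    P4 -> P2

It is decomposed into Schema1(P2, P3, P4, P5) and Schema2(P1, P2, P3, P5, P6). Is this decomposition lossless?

Common attributes: Schema1 ∩ Schema2 = {P2, P3, P5}.
Closure of {P2, P3, P5}: P3 → P4, P6 applies, adding P4, P6. So (P2, P3, P5)⁺ = {P2, P3, P4, P5, P6}.
This closure contains every attribute of Schema1, so Schema1 ∩ Schema2 → Schema1. The join is lossless.

Yes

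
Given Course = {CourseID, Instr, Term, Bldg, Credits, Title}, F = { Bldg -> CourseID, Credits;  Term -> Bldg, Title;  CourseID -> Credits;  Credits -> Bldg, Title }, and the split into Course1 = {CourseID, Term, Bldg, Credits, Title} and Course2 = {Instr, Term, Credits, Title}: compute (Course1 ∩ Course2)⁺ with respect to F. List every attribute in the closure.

CourseID, Term, Bldg, Credits, Title

Course1 ∩ Course2 = {Term, Credits, Title}.
Term → Bldg, Title applies, adding Bldg
Bldg → CourseID, Credits applies, adding CourseID
Closure: {CourseID, Term, Bldg, Credits, Title}.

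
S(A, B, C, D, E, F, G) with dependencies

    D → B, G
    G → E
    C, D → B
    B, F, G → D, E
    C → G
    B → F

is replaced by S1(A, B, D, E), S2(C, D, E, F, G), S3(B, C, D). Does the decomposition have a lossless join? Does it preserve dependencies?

lossy and not dependency-preserving

Lossless test (chase): Rows 1 and 2 agree on D; apply D→B, G and equate their B, G entries. Rows 1 and 3 agree on D; apply D→B, G and equate their B, G entries. Rows 1 and 3 agree on G; apply G→E and equate their E entries. Rows 1 and 2 agree on B; apply B→F and equate their F entries. Rows 1 and 3 agree on B; apply B→F and equate their F entries. No row becomes fully distinguished — the join is lossy.
Dependency preservation: the restricted closure of {B, F, G} across the fragments never reaches {D, E}, so B, F, G → D, E cannot be enforced without a join — not preserved.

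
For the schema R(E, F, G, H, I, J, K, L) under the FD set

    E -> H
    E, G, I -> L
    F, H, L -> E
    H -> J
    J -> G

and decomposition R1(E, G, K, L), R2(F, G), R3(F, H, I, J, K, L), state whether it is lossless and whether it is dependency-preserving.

Lossless test (chase): applying each FD to every pair of rows produces no changes in the tableau, so no row becomes fully distinguished — the join is lossy.
Dependency preservation: the restricted closure of {E} across the fragments never reaches {H}, so E → H cannot be enforced without a join — not preserved.

lossy and not dependency-preserving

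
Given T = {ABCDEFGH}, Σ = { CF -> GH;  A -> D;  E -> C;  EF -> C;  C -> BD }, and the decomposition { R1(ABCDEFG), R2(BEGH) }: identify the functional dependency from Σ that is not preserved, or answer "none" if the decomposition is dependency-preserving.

CF -> GH

Check CF → GH: no single fragment contains all of {CFGH}, and the restricted closure of {CF} across the fragments never reaches {GH}.
A → D is preserved.
E → C is preserved.
EF → C is preserved.
C → BD is preserved.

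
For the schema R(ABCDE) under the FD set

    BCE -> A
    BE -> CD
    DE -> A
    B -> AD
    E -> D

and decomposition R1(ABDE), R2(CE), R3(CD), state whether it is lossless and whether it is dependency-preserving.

lossy and not dependency-preserving

Lossless test (chase): Rows 1 and 2 agree on E; apply E→D and equate their D entries. Rows 1 and 2 agree on DE; apply DE→A and equate their A entries. No row becomes fully distinguished — the join is lossy.
Dependency preservation: the restricted closure of {BE} across the fragments never reaches {CD}, so BE → CD cannot be enforced without a join — not preserved.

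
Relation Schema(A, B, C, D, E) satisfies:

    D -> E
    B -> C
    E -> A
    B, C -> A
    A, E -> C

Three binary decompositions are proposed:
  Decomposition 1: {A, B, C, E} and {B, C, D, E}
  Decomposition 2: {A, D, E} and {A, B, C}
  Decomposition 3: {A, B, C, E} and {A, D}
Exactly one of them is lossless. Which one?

Decomposition 1: common = {B, C, E}, closure = {A, B, C, E} → lossless.
Decomposition 2: common = {A}, closure = {A} → lossy.
Decomposition 3: common = {A}, closure = {A} → lossy.

Decomposition 1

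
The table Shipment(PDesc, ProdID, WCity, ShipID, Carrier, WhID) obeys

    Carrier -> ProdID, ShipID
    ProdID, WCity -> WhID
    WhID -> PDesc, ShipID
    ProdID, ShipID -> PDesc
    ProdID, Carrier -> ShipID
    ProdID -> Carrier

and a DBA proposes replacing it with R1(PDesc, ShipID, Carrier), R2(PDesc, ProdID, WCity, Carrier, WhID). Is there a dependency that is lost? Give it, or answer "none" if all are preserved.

Check WhID → PDesc, ShipID: no single fragment contains all of {PDesc, ShipID, WhID}, and the restricted closure of {WhID} across the fragments never reaches {PDesc, ShipID}.
Carrier → ProdID, ShipID is preserved.
ProdID, WCity → WhID is preserved.
ProdID, ShipID → PDesc is preserved.
ProdID, Carrier → ShipID is preserved.
ProdID → Carrier is preserved.

WhID -> PDesc, ShipID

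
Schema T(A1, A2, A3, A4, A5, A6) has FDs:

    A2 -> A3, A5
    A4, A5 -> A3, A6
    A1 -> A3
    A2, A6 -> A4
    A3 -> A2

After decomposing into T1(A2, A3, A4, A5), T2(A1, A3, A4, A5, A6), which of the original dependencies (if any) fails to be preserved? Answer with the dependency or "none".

A2 → A3, A5 lies within T1.
A4, A5 → A3, A6 lies within T2.
A1 → A3 lies within T2.
A2, A6 → A4: restricted closure across fragments reaches A4.
A3 → A2 lies within T1.
Every dependency is enforceable on the fragments, so the decomposition is dependency-preserving.

none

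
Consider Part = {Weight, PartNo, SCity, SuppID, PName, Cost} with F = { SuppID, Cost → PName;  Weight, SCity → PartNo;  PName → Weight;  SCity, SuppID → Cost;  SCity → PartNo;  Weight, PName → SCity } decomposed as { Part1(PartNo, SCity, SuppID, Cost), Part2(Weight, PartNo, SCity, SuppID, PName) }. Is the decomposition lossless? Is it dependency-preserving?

lossless and dependency-preserving

Lossless test: (PartNo, SCity, SuppID)⁺ = {Weight, PartNo, SCity, SuppID, PName, Cost}, which contains all of one fragment — lossless.
Dependency preservation: SuppID, Cost → PName is not contained in any single fragment, but the restricted closure of its left-hand side across the fragments still reaches the right-hand side; the remaining FDs each lie inside some fragment. All dependencies are preserved.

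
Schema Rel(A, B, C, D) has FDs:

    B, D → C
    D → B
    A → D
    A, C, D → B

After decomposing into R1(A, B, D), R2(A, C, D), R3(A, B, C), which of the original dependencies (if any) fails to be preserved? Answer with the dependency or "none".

none

B, D → C: restricted closure across fragments reaches C.
D → B lies within R1.
A → D lies within R1.
A, C, D → B: restricted closure across fragments reaches B.
Every dependency is enforceable on the fragments, so the decomposition is dependency-preserving.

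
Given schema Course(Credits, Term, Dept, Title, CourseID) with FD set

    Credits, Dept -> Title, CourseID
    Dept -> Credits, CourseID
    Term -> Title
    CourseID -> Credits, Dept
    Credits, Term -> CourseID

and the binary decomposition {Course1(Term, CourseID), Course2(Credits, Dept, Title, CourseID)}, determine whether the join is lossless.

Common attributes: Course1 ∩ Course2 = {CourseID}.
Closure of {CourseID}: CourseID → Credits, Dept applies, adding Credits, Dept; Credits, Dept → Title, CourseID applies, adding Title. So (CourseID)⁺ = {Credits, Dept, Title, CourseID}.
This closure contains every attribute of Course2, so Course1 ∩ Course2 → Course2. The join is lossless.

Yes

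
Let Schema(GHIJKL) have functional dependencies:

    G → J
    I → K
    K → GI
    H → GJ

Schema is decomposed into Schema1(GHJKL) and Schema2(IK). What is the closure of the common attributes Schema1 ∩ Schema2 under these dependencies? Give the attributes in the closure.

Schema1 ∩ Schema2 = {K}.
K → GI applies, adding GI
G → J applies, adding J
Closure: {GIJK}.

GIJK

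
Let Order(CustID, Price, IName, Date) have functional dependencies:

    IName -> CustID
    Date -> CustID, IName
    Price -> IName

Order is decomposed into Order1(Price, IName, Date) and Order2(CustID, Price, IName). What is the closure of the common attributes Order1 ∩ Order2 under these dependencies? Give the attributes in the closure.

CustID, Price, IName

Order1 ∩ Order2 = {Price, IName}.
IName → CustID applies, adding CustID
Closure: {CustID, Price, IName}.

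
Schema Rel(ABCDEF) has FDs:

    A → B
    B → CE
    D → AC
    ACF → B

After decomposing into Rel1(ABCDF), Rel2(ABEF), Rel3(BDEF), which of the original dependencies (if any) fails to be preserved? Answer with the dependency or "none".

A → B lies within Rel1.
B → CE: restricted closure across fragments reaches CE.
D → AC lies within Rel1.
ACF → B lies within Rel1.
Every dependency is enforceable on the fragments, so the decomposition is dependency-preserving.

none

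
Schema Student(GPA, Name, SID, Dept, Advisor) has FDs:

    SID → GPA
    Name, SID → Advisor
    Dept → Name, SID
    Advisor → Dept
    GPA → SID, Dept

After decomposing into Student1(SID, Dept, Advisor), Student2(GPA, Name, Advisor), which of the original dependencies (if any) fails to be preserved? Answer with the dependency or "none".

none

SID → GPA: restricted closure across fragments reaches GPA.
Name, SID → Advisor: restricted closure across fragments reaches Advisor.
Dept → Name, SID: restricted closure across fragments reaches Name, SID.
Advisor → Dept lies within Student1.
GPA → SID, Dept: restricted closure across fragments reaches SID, Dept.
Every dependency is enforceable on the fragments, so the decomposition is dependency-preserving.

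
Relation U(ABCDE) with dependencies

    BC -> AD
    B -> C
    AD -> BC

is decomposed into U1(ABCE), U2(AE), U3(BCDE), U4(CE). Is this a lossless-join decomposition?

Yes

Chase test. Columns are ABCDE; row i has aⱼ where attribute j ∈ Ui, else bᵢⱼ.
Initial tableau (one row per fragment):
  row 1: a1 a2 a3 b14 a5
  row 2: a1 b22 b23 b24 a5
  row 3: b31 a2 a3 a4 a5
  row 4: b41 b42 a3 b44 a5
Rows 1 and 3 agree on BC; apply BC→AD and equate their AD entries.
Row 1 is now all distinguished symbols — the join is lossless.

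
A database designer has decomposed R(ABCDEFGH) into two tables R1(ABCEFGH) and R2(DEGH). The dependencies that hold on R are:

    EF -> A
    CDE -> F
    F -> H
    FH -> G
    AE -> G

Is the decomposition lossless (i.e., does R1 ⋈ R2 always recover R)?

Common attributes: R1 ∩ R2 = {EGH}.
No dependency enlarges {EGH}, so (EGH)⁺ = {EGH}.
The closure contains neither all of R1 = {ABCEFGH} nor all of R2 = {DEGH}, so the common attributes are not a superkey of either fragment. The join is lossy.

No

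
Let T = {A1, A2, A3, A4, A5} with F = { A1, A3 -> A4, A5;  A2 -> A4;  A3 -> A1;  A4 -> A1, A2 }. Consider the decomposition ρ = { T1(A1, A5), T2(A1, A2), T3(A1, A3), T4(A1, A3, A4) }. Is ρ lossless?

Chase test. Columns are A1, A2, A3, A4, A5; row i has aⱼ where attribute j ∈ Ti, else bᵢⱼ.
Initial tableau (one row per fragment):
  row 1: a1 b12 b13 b14 a5
  row 2: a1 a2 b23 b24 b25
  row 3: a1 b32 a3 b34 b35
  row 4: a1 b42 a3 a4 b45
Rows 3 and 4 agree on A1, A3; apply A1, A3→A4, A5 and equate their A4, A5 entries.
Rows 3 and 4 agree on A4; apply A4→A1, A2 and equate their A1, A2 entries.
No row becomes fully distinguished — the join is lossy.

No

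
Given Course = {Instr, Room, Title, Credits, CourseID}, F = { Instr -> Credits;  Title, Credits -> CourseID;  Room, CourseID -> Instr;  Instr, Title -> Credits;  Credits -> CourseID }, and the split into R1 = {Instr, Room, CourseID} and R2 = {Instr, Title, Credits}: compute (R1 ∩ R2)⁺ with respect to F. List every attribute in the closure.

Instr, Credits, CourseID

R1 ∩ R2 = {Instr}.
Instr → Credits applies, adding Credits
Credits → CourseID applies, adding CourseID
Closure: {Instr, Credits, CourseID}.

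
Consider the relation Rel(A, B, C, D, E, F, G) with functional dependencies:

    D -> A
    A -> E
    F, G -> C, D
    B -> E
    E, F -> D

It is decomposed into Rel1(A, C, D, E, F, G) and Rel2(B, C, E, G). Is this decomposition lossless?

Common attributes: Rel1 ∩ Rel2 = {C, E, G}.
No dependency enlarges {C, E, G}, so (C, E, G)⁺ = {C, E, G}.
The closure contains neither all of Rel1 = {A, C, D, E, F, G} nor all of Rel2 = {B, C, E, G}, so the common attributes are not a superkey of either fragment. The join is lossy.

No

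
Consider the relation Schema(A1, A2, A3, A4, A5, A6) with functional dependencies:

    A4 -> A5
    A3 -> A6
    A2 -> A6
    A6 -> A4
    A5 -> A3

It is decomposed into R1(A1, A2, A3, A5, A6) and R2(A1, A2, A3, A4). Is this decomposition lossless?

Yes

Common attributes: R1 ∩ R2 = {A1, A2, A3}.
Closure of {A1, A2, A3}: A3 → A6 applies, adding A6; A6 → A4 applies, adding A4; A4 → A5 applies, adding A5. So (A1, A2, A3)⁺ = {A1, A2, A3, A4, A5, A6}.
This closure contains every attribute of R1, so R1 ∩ R2 → R1. The join is lossless.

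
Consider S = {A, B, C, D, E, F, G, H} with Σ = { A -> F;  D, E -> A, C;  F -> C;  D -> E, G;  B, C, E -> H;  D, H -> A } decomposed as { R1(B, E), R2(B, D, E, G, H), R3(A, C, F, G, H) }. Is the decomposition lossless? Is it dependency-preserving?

lossy and not dependency-preserving

Lossless test (chase): applying each FD to every pair of rows produces no changes in the tableau, so no row becomes fully distinguished — the join is lossy.
Dependency preservation: the restricted closure of {D, E} across the fragments never reaches {A, C}, so D, E → A, C cannot be enforced without a join — not preserved.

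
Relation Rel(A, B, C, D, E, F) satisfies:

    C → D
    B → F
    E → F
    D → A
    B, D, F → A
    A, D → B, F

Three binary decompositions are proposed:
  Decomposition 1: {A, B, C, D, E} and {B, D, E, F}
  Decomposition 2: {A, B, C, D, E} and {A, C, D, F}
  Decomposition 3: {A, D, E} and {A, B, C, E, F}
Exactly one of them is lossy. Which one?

Decomposition 1: common = {B, D, E}, closure = {A, B, D, E, F} → lossless.
Decomposition 2: common = {A, C, D}, closure = {A, B, C, D, F} → lossless.
Decomposition 3: common = {A, E}, closure = {A, E, F} → lossy.

Decomposition 3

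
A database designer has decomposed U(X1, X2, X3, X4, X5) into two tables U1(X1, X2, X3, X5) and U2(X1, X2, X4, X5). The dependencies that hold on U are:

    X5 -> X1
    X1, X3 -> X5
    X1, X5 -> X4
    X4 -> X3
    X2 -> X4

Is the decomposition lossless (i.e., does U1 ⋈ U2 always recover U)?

Common attributes: U1 ∩ U2 = {X1, X2, X5}.
Closure of {X1, X2, X5}: X1, X5 → X4 applies, adding X4; X4 → X3 applies, adding X3. So (X1, X2, X5)⁺ = {X1, X2, X3, X4, X5}.
This closure contains every attribute of U1, so U1 ∩ U2 → U1. The join is lossless.

Yes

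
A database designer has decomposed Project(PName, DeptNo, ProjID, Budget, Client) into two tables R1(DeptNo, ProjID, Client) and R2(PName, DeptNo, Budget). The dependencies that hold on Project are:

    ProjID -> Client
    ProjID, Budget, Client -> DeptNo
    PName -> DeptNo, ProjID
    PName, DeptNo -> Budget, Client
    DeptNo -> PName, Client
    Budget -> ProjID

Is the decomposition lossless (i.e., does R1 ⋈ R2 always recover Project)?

Common attributes: R1 ∩ R2 = {DeptNo}.
Closure of {DeptNo}: DeptNo → PName, Client applies, adding PName, Client; PName → DeptNo, ProjID applies, adding ProjID; PName, DeptNo → Budget, Client applies, adding Budget. So (DeptNo)⁺ = {PName, DeptNo, ProjID, Budget, Client}.
This closure contains every attribute of R1, so R1 ∩ R2 → R1. The join is lossless.

Yes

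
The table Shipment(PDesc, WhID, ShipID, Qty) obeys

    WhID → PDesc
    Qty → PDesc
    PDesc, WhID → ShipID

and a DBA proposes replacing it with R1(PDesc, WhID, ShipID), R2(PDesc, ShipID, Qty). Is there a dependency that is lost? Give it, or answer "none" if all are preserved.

WhID → PDesc lies within R1.
Qty → PDesc lies within R2.
PDesc, WhID → ShipID lies within R1.
Every dependency is enforceable on the fragments, so the decomposition is dependency-preserving.

none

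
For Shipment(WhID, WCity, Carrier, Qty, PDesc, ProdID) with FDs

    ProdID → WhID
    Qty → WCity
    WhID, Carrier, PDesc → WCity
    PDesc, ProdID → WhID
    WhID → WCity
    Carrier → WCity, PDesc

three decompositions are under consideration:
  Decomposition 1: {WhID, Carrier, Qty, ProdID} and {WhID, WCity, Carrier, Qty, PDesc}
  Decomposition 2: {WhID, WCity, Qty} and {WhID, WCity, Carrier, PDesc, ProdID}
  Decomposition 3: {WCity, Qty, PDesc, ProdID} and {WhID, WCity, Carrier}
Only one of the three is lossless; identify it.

Decomposition 1

Decomposition 1: common = {WhID, Carrier, Qty}, closure = {WhID, WCity, Carrier, Qty, PDesc} → lossless.
Decomposition 2: common = {WhID, WCity}, closure = {WhID, WCity} → lossy.
Decomposition 3: common = {WCity}, closure = {WCity} → lossy.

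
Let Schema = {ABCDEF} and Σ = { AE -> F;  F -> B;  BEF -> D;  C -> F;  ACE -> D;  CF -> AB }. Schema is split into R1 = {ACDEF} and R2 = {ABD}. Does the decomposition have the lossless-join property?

No

Common attributes: R1 ∩ R2 = {AD}.
No dependency enlarges {AD}, so (AD)⁺ = {AD}.
The closure contains neither all of R1 = {ACDEF} nor all of R2 = {ABD}, so the common attributes are not a superkey of either fragment. The join is lossy.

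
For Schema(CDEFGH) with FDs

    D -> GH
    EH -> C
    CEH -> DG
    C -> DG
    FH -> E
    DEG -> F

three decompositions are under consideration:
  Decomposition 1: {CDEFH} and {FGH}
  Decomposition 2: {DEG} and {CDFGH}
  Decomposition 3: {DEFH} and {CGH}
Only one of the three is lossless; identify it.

Decomposition 1

Decomposition 1: common = {FH}, closure = {CDEFGH} → lossless.
Decomposition 2: common = {DG}, closure = {DGH} → lossy.
Decomposition 3: common = {H}, closure = {H} → lossy.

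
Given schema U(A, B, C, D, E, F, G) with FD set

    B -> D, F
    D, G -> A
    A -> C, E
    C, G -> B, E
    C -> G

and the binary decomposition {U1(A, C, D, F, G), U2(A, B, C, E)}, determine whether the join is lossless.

Yes

Common attributes: U1 ∩ U2 = {A, C}.
Closure of {A, C}: A → C, E applies, adding E; C → G applies, adding G; C, G → B, E applies, adding B; B → D, F applies, adding D, F. So (A, C)⁺ = {A, B, C, D, E, F, G}.
This closure contains every attribute of U1, so U1 ∩ U2 → U1. The join is lossless.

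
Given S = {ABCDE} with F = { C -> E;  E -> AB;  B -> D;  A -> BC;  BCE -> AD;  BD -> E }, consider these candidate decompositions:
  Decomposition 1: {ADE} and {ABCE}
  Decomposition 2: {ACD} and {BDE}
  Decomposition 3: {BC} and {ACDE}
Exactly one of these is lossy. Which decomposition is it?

Decomposition 2

Decomposition 1: common = {AE}, closure = {ABCDE} → lossless.
Decomposition 2: common = {D}, closure = {D} → lossy.
Decomposition 3: common = {C}, closure = {ABCDE} → lossless.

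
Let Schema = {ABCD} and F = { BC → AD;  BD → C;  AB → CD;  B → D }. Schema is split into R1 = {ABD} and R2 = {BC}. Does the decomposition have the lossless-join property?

Yes

Common attributes: R1 ∩ R2 = {B}.
Closure of {B}: B → D applies, adding D; BD → C applies, adding C; BC → AD applies, adding A. So (B)⁺ = {ABCD}.
This closure contains every attribute of R1, so R1 ∩ R2 → R1. The join is lossless.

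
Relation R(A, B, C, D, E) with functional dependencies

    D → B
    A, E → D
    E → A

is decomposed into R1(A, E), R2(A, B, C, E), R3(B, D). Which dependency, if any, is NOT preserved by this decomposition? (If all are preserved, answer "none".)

Check A, E → D: no single fragment contains all of {A, D, E}, and the restricted closure of {A, E} across the fragments never reaches {D}.
D → B is preserved.
E → A is preserved.

A, E → D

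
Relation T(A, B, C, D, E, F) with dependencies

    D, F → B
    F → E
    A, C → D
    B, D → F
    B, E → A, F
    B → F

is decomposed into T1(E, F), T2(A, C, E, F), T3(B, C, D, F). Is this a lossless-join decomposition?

Chase test. Columns are A, B, C, D, E, F; row i has aⱼ where attribute j ∈ Ti, else bᵢⱼ.
Initial tableau (one row per fragment):
  row 1: b11 b12 b13 b14 a5 a6
  row 2: a1 b22 a3 b24 a5 a6
  row 3: b31 a2 a3 a4 b35 a6
Rows 1 and 3 agree on F; apply F→E and equate their E entries.
No row becomes fully distinguished — the join is lossy.

No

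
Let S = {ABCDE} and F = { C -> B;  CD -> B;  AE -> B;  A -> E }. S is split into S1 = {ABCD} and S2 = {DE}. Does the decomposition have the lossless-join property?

Common attributes: S1 ∩ S2 = {D}.
No dependency enlarges {D}, so (D)⁺ = {D}.
The closure contains neither all of S1 = {ABCD} nor all of S2 = {DE}, so the common attributes are not a superkey of either fragment. The join is lossy.

No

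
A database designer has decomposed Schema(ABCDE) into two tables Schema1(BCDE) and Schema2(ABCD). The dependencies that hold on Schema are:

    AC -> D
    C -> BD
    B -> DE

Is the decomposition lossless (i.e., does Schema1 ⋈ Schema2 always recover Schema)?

Common attributes: Schema1 ∩ Schema2 = {BCD}.
Closure of {BCD}: B → DE applies, adding E. So (BCD)⁺ = {BCDE}.
This closure contains every attribute of Schema1, so Schema1 ∩ Schema2 → Schema1. The join is lossless.

Yes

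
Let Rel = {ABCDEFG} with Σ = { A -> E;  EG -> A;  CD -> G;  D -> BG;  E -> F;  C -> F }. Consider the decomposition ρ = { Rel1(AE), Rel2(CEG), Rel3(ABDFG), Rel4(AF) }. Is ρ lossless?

No

Chase test. Columns are ABCDEFG; row i has aⱼ where attribute j ∈ Reli, else bᵢⱼ.
Initial tableau (one row per fragment):
  row 1: a1 b12 b13 b14 a5 b16 b17
  row 2: b21 b22 a3 b24 a5 b26 a7
  row 3: a1 a2 b33 a4 b35 a6 a7
  row 4: a1 b42 b43 b44 b45 a6 b47
Rows 1 and 3 agree on A; apply A→E and equate their E entries.
Rows 1 and 4 agree on A; apply A→E and equate their E entries.
Rows 2 and 3 agree on EG; apply EG→A and equate their A entries.
Rows 1 and 2 agree on E; apply E→F and equate their F entries.
Rows 1 and 3 agree on E; apply E→F and equate their F entries.
No row becomes fully distinguished — the join is lossy.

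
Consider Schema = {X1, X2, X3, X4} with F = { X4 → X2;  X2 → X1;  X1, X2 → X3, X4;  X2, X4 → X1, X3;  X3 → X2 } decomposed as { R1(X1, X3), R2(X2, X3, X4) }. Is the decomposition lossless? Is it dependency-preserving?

lossless and dependency-preserving

Lossless test: (X3)⁺ = {X1, X2, X3, X4}, which contains all of one fragment — lossless.
Dependency preservation: X2 → X1; X1, X2 → X3, X4; X2, X4 → X1, X3 are not contained in any single fragment, but the restricted closure of each left-hand side across the fragments still reaches the right-hand side; the remaining FDs each lie inside some fragment. All dependencies are preserved.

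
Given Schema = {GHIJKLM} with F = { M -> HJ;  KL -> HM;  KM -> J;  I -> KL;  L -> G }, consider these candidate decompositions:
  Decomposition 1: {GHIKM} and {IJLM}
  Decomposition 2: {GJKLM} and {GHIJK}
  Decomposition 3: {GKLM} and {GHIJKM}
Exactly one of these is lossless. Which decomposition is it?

Decomposition 1: common = {IM}, closure = {GHIJKLM} → lossless.
Decomposition 2: common = {GJK}, closure = {GJK} → lossy.
Decomposition 3: common = {GKM}, closure = {GHJKM} → lossy.

Decomposition 1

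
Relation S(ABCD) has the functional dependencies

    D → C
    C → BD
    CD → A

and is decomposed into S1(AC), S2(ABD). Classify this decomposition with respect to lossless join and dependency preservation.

lossy and not dependency-preserving

Lossless test: (A)⁺ = {A}, which is a superkey of neither fragment — lossy.
Dependency preservation: the restricted closure of {D} across the fragments never reaches {C}, so D → C cannot be enforced without a join — not preserved.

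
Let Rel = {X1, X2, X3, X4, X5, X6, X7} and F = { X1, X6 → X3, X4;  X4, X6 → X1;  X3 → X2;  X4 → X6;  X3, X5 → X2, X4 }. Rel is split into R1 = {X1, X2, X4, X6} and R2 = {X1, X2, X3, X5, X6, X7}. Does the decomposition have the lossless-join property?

Common attributes: R1 ∩ R2 = {X1, X2, X6}.
Closure of {X1, X2, X6}: X1, X6 → X3, X4 applies, adding X3, X4. So (X1, X2, X6)⁺ = {X1, X2, X3, X4, X6}.
This closure contains every attribute of R1, so R1 ∩ R2 → R1. The join is lossless.

Yes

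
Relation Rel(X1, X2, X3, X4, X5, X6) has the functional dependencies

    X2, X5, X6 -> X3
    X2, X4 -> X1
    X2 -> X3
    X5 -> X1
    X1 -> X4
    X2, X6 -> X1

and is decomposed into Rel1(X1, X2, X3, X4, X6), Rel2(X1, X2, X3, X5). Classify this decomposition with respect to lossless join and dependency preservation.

lossy but dependency-preserving

Lossless test: (X1, X2, X3)⁺ = {X1, X2, X3, X4}, which is a superkey of neither fragment — lossy.
Dependency preservation: X2, X5, X6 → X3 is not contained in any single fragment, but the restricted closure of its left-hand side across the fragments still reaches the right-hand side; the remaining FDs each lie inside some fragment. All dependencies are preserved.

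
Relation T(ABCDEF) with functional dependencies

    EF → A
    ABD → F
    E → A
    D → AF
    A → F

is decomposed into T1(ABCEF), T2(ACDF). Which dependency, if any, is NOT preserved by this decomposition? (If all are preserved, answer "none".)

none

EF → A lies within T1.
ABD → F: restricted closure across fragments reaches F.
E → A lies within T1.
D → AF lies within T2.
A → F lies within T1.
Every dependency is enforceable on the fragments, so the decomposition is dependency-preserving.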